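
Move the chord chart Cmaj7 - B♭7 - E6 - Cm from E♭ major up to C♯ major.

A#maj7 G#7 C##6 A#m

E♭ major up to C♯ major is an augmented sixth; each chord root moves by that interval while the quality stays the same.
Cmaj7: root C up an augmented sixth → A#, giving A#maj7.
B♭7: root B♭ up an augmented sixth → G#, giving G#7.
E6: root E up an augmented sixth → C##, giving C##6.
Cm: root C up an augmented sixth → A#, giving A#m.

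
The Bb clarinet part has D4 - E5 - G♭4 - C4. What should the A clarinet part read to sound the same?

Eb4 F5 Abb4 Db4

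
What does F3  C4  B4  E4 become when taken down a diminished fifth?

B2 F#3 E#4 A#3

F3: a fifth down reaches B, and 6 semitones makes it B2.
C4: a fifth down reaches F, and 6 semitones makes it F#3.
A diminished fifth down from B4 gives E#4.
E4 down a diminished fifth is A#3.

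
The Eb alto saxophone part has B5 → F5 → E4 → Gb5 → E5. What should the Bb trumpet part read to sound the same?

E5 Bb4 A3 Cb5 A4

First find concert pitch: the Eb alto saxophone sounds a major sixth below written, so B5 F5 E4 Gb5 E5 sounds D5 Ab4 G3 Bbb4 G4.
Then write for Bb trumpet: it sounds a major second below written, so the part must be a major second above concert.
D5 → E5
Ab4 → Bb4
G3 → A3
Bbb4 → Cb5
G4 → A4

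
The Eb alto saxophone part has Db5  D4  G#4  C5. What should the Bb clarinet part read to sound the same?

Gb4 G3 C#4 F4

First find concert pitch: the Eb alto saxophone sounds a major sixth below written, so Db5 D4 G#4 C5 sounds Fb4 F3 B3 Eb4.
Then write for Bb clarinet: it sounds a major second below written, so the part must be a major second above concert.
Fb4 → Gb4
F3 → G3
B3 → C#4
Eb4 → F4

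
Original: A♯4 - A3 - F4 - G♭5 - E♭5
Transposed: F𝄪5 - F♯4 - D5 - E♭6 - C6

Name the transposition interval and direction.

up a major sixth

Take the first pair: A#4 → F##5. A to F spans 6 letter names, so the interval is some kind of sixth.
A#4 to F##5 is 9 semitones, which makes it a major sixth; the second version is higher, so the direction is up.
Checking another pair — Eb5 → C6 — gives the same interval.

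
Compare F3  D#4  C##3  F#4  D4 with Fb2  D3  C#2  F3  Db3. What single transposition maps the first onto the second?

down an augmented octave

Take the first pair: F3 → Fb2. F to F spans 8 letter names, so the interval is some kind of octave.
Fb2 to F3 is 13 semitones, which makes it an augmented octave; the second version is lower, so the direction is down.
Checking another pair — D4 → Db3 — gives the same interval.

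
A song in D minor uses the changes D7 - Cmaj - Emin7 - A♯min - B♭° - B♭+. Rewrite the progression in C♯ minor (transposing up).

D minor up to C♯ minor is a major seventh; each chord root moves by that interval while the quality stays the same.
D7: root D up a major seventh → C#, giving C#7.
Cmaj: root C up a major seventh → B, giving Bmaj.
Emin7: root E up a major seventh → D#, giving D#min7.
A♯min: root A♯ up a major seventh → G##, giving G##min.
B♭°: root B♭ up a major seventh → A, giving A°.
B♭+: root B♭ up a major seventh → A, giving A+.

C#7 Bmaj D#min7 G##min A° A+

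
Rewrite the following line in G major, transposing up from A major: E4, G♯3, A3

D5 F#4 G4

From A up to G is a minor seventh; apply that to each pitch.
E4 → D5
G#3 → F#4
A3 → G4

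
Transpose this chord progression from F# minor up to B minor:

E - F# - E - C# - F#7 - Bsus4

F# minor up to B minor is a perfect fourth; each chord root moves by that interval while the quality stays the same.
E: root E up a perfect fourth → A, giving A.
F#: root F# up a perfect fourth → B, giving B.
E: root E up a perfect fourth → A, giving A.
C#: root C# up a perfect fourth → F#, giving F#.
F#7: root F# up a perfect fourth → B, giving B7.
Bsus4: root B up a perfect fourth → E, giving Esus4.

A B A F# B7 Esus4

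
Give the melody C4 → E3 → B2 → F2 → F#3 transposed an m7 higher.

Bb4 D4 A3 Eb3 E4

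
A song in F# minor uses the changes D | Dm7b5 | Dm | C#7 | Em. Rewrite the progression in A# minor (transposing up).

F# F#m7b5 F#m E#7 G#m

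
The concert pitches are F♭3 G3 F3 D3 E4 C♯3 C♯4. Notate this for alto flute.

Bbb3 C4 Bb3 G3 A4 F#3 F#4

Written C4 sounds as G3 on the alto flute, so concert pitches are written a perfect fourth up.
Fb3 becomes Bbb3
G3 becomes C4
F3 becomes Bb3
D3 becomes G3
E4 becomes A4
C#3 becomes F#3
C#4 becomes F#4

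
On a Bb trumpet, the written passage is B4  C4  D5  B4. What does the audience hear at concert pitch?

A4 Bb3 C5 A4

The Bb trumpet sounds a major second below written, so transpose each written note down a major second.
B4 becomes A4
C4 becomes Bb3
D5 becomes C5
B4 becomes A4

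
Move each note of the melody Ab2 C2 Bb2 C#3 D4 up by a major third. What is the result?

C3 E2 D3 E#3 F#4

A major third up from Ab2 gives C3.
C2: a third up reaches E, and 4 semitones makes it E2.
A major third up from Bb2 gives D3.
C#3: a third up reaches E, and 4 semitones makes it E#3.
D4: a third up reaches F, and 4 semitones makes it F#4.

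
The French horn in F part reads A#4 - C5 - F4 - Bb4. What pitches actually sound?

Written C4 on the French horn in F sounds as F3, a perfect fifth lower; apply that shift to every note.
A#4 to D#4
C5 to F4
F4 to Bb3
Bb4 to Eb4

D#4 F4 Bb3 Eb4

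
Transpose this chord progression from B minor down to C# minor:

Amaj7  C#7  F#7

B minor down to C# minor is a minor seventh; each chord root moves by that interval while the quality stays the same.
Amaj7: root A down a minor seventh → B, giving Bmaj7.
C#7: root C# down a minor seventh → D#, giving D#7.
F#7: root F# down a minor seventh → G#, giving G#7.

Bmaj7 D#7 G#7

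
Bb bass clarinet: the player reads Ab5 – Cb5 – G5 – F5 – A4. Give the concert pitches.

The Bb bass clarinet sounds a major ninth below written, so transpose each written note down a major ninth.
Ab5 to Gb4
Cb5 to Bbb3
G5 to F4
F5 to Eb4
A4 to G3

Gb4 Bbb3 F4 Eb4 G3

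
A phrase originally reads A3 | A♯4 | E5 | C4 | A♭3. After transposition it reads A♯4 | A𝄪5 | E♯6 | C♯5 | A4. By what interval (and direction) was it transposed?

Take the first pair: A3 → A#4. A to A spans 8 letter names, so the interval is some kind of octave.
A3 to A#4 is 13 semitones, which makes it an augmented octave; the second version is higher, so the direction is up.
Checking another pair — Ab3 → A4 — gives the same interval.

up an augmented octave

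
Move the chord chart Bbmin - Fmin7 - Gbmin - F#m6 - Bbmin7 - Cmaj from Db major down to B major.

G#min D#min7 Emin D##m6 G#min7 A#maj

Db major down to B major is a diminished third; each chord root moves by that interval while the quality stays the same.
Bbmin: root Bb down a diminished third → G#, giving G#min.
Fmin7: root F down a diminished third → D#, giving D#min7.
Gbmin: root Gb down a diminished third → E, giving Emin.
F#m6: root F# down a diminished third → D##, giving D##m6.
Bbmin7: root Bb down a diminished third → G#, giving G#min7.
Cmaj: root C down a diminished third → A#, giving A#maj.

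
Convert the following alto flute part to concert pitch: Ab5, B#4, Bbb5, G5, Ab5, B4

The alto flute sounds a perfect fourth below written, so transpose each written note down a perfect fourth.
Ab5 becomes Eb5
B#4 becomes F##4
Bbb5 becomes Fb5
G5 becomes D5
Ab5 becomes Eb5
B4 becomes F#4

Eb5 F##4 Fb5 D5 Eb5 F#4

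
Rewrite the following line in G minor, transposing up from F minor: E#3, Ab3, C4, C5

F minor to G minor up is a major second, so every note moves up by that interval.
E#3 gives F##3
Ab3 gives Bb3
C4 gives D4
C5 gives D5

F##3 Bb3 D4 D5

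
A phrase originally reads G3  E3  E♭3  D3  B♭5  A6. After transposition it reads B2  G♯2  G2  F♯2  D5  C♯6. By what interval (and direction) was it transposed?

down a minor sixth

Take the first pair: G3 → B2. G to B spans 6 letter names, so the interval is some kind of sixth.
B2 to G3 is 8 semitones, which makes it a minor sixth; the second version is lower, so the direction is down.
Checking another pair — A6 → C#6 — gives the same interval.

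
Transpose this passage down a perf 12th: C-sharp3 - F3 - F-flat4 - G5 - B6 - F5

F#1 Bb1 Bbb2 C4 E5 Bb3

C#3 gives F#1
F3 gives Bb1
Fb4 gives Bbb2
G5 gives C4
B6 gives E5
F5 gives Bb3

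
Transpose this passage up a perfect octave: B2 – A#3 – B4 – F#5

B3 A#4 B5 F#6

B2 gives B3
A#3 gives A#4
B4 gives B5
F#5 gives F#6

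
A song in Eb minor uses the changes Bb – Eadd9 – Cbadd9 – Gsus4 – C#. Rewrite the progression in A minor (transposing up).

E A#add9 Fadd9 C#sus4 F##

Eb minor up to A minor is an augmented fourth; each chord root moves by that interval while the quality stays the same.
Bb: root Bb up an augmented fourth → E, giving E.
Eadd9: root E up an augmented fourth → A#, giving A#add9.
Cbadd9: root Cb up an augmented fourth → F, giving Fadd9.
Gsus4: root G up an augmented fourth → C#, giving C#sus4.
C#: root C# up an augmented fourth → F##, giving F##.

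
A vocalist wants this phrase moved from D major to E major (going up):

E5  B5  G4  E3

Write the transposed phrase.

From D up to E is a major second; apply that to each pitch.
E5 becomes F#5
B5 becomes C#6
G4 becomes A4
E3 becomes F#3

F#5 C#6 A4 F#3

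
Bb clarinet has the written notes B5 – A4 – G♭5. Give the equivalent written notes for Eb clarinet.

First find concert pitch: the Bb clarinet sounds a major second below written, so B5 A4 G♭5 sounds A5 G4 Fb5.
Then write for Eb clarinet: it sounds a minor third above written, so the part must be a minor third below concert.
A5 → F#5
G4 → E4
Fb5 → Db5

F#5 E4 Db5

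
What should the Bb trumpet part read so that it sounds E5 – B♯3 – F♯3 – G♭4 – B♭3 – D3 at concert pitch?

F#5 C##4 G#3 Ab4 C4 E3

Written C4 sounds as Bb3 on the Bb trumpet, so concert pitches are written a major second up.
E5 becomes F#5
B#3 becomes C##4
F#3 becomes G#3
Gb4 becomes Ab4
Bb3 becomes C4
D3 becomes E3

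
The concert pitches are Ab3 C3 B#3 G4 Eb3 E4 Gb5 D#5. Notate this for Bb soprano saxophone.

Written C4 sounds as Bb3 on the Bb soprano saxophone, so concert pitches are written a major second up.
Ab3 → Bb3
C3 → D3
B#3 → C##4
G4 → A4
Eb3 → F3
E4 → F#4
Gb5 → Ab5
D#5 → E#5

Bb3 D3 C##4 A4 F3 F#4 Ab5 E#5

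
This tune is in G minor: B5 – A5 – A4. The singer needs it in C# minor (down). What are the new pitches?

E#5 D#5 D#4

From G down to C# is a diminished fifth; apply that to each pitch.
B5 becomes E#5
A5 becomes D#5
A4 becomes D#4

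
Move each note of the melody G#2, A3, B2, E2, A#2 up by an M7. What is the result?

F##3 G#4 A#3 D#3 G##3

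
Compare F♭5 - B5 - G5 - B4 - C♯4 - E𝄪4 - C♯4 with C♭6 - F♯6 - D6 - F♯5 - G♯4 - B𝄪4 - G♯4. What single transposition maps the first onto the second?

up a perfect fifth

Take the first pair: Fb5 → Cb6. F to C spans 5 letter names, so the interval is some kind of fifth.
Fb5 to Cb6 is 7 semitones, which makes it a perfect fifth; the second version is higher, so the direction is up.
Checking another pair — C#4 → G#4 — gives the same interval.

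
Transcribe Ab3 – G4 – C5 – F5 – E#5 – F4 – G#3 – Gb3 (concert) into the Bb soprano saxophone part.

Bb3 A4 D5 G5 F##5 G4 A#3 Ab3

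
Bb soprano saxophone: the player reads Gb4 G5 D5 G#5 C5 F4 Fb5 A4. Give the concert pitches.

Fb4 F5 C5 F#5 Bb4 Eb4 Ebb5 G4

Written C4 on the Bb soprano saxophone sounds as Bb3, a major second lower; apply that shift to every note.
Gb4 to Fb4
G5 to F5
D5 to C5
G#5 to F#5
C5 to Bb4
F4 to Eb4
Fb5 to Ebb5
A4 to G4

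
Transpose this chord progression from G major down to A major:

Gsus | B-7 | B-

Asus C#-7 C#-

G major down to A major is a minor seventh; each chord root moves by that interval while the quality stays the same.
Gsus: root G down a minor seventh → A, giving Asus.
B-7: root B down a minor seventh → C#, giving C#-7.
B-: root B down a minor seventh → C#, giving C#-.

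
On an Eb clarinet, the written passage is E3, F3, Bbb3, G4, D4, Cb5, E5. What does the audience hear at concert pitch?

Written C4 on the Eb clarinet sounds as Eb4, a minor third higher; apply that shift to every note.
E3 to G3
F3 to Ab3
Bbb3 to Dbb4
G4 to Bb4
D4 to F4
Cb5 to Ebb5
E5 to G5

G3 Ab3 Dbb4 Bb4 F4 Ebb5 G5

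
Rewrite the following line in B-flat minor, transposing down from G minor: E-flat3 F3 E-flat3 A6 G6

Gb2 Ab2 Gb2 C6 Bb5

From G down to B-flat is a major sixth; apply that to each pitch.
Eb3 gives Gb2
F3 gives Ab2
Eb3 gives Gb2
A6 gives C6
G6 gives Bb5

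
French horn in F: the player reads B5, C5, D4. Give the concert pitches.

E5 F4 G3

The French horn in F sounds a perfect fifth below written, so transpose each written note down a perfect fifth.
B5 -> E5
C5 -> F4
D4 -> G3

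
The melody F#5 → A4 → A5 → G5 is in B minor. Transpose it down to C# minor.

G#4 B3 B4 A4

B minor to C# minor down is a minor seventh, so every note moves down by that interval.
F#5 -> G#4
A4 -> B3
A5 -> B4
G5 -> A4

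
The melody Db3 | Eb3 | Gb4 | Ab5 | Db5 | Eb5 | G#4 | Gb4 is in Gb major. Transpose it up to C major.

G3 A3 C5 D6 G5 A5 C##5 C5

From Gb up to C is an augmented fourth; apply that to each pitch.
Db3 to G3
Eb3 to A3
Gb4 to C5
Ab5 to D6
Db5 to G5
Eb5 to A5
G#4 to C##5
Gb4 to C5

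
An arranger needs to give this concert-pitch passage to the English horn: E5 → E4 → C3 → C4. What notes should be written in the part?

B5 B4 G3 G4

The English horn sounds a perfect fifth below written, so the written part must be a perfect fifth above concert — transpose each note up.
E5 gives B5
E4 gives B4
C3 gives G3
C4 gives G4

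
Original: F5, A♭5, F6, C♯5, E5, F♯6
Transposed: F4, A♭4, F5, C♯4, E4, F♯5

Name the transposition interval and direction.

down a perfect octave

Take the first pair: F5 → F4. F to F spans 8 letter names, so the interval is some kind of octave.
F4 to F5 is 12 semitones, which makes it a perfect octave; the second version is lower, so the direction is down.
Checking another pair — F#6 → F#5 — gives the same interval.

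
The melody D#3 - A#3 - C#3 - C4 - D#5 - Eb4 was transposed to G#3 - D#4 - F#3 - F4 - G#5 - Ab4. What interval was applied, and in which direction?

Take the first pair: D#3 → G#3. D to G spans 4 letter names, so the interval is some kind of fourth.
D#3 to G#3 is 5 semitones, which makes it a perfect fourth; the second version is higher, so the direction is up.
Checking another pair — Eb4 → Ab4 — gives the same interval.

up a perfect fourth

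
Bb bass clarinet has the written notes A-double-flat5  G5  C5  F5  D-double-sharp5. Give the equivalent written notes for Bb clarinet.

Abb4 G4 C4 F4 D##4

First find concert pitch: the Bb bass clarinet sounds a major ninth below written, so A-double-flat5 G5 C5 F5 D-double-sharp5 sounds Gbb4 F4 Bb3 Eb4 C##4.
Then write for Bb clarinet: it sounds a major second below written, so the part must be a major second above concert.
Gbb4 → Abb4
F4 → G4
Bb3 → C4
Eb4 → F4
C##4 → D##4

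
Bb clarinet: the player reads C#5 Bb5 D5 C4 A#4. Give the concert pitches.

B4 Ab5 C5 Bb3 G#4

Written C4 on the Bb clarinet sounds as Bb3, a major second lower; apply that shift to every note.
C#5 to B4
Bb5 to Ab5
D5 to C5
C4 to Bb3
A#4 to G#4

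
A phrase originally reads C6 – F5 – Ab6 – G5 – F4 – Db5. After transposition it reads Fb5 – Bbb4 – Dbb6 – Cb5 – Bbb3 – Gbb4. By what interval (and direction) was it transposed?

Take the first pair: C6 → Fb5. C to F spans 5 letter names, so the interval is some kind of fifth.
Fb5 to C6 is 8 semitones, which makes it an augmented fifth; the second version is lower, so the direction is down.
Checking another pair — Db5 → Gbb4 — gives the same interval.

down an augmented fifth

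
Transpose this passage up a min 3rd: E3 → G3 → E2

G3 Bb3 G2

E3: a third up reaches G, and 3 semitones makes it G3.
G3: a third up reaches B, and 3 semitones makes it Bb3.
A minor third up from E2 gives G2.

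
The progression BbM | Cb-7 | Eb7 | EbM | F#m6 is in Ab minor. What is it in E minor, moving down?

F#M G-7 B7 BM C##m6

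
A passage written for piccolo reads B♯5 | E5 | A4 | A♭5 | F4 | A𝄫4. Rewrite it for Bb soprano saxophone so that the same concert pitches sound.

C##7 F#6 B5 Bb6 G5 Bbb5

First find concert pitch: the piccolo sounds a perfect octave above written, so B♯5 E5 A4 A♭5 F4 A𝄫4 sounds B#6 E6 A5 Ab6 F5 Abb5.
Then write for Bb soprano saxophone: it sounds a major second below written, so the part must be a major second above concert.
B#6 → C##7
E6 → F#6
A5 → B5
Ab6 → Bb6
F5 → G5
Abb5 → Bbb5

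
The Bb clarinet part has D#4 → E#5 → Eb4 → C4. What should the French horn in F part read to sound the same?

G#4 A#5 Ab4 F4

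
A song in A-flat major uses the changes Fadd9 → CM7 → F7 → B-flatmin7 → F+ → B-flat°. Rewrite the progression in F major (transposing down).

Dadd9 AM7 D7 Gmin7 D+ G°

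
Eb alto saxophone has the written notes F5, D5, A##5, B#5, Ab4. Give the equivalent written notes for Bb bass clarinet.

Bb5 G5 D##6 E#6 Db5

First find concert pitch: the Eb alto saxophone sounds a major sixth below written, so F5 D5 A##5 B#5 Ab4 sounds Ab4 F4 C##5 D#5 Cb4.
Then write for Bb bass clarinet: it sounds a major ninth below written, so the part must be a major ninth above concert.
Ab4 → Bb5
F4 → G5
C##5 → D##6
D#5 → E#6
Cb4 → Db5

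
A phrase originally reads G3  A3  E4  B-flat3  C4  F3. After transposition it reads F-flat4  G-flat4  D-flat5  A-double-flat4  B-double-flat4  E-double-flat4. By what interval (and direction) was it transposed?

up a diminished seventh

From G3 to Fb4 is 7 letter names — a seventh of some quality.
G3 to Fb4 is 9 semitones, which makes it a diminished seventh; the second version is higher, so the direction is up.
Checking another pair — F3 → Ebb4 — gives the same interval.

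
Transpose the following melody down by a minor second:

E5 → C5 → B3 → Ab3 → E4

D#5 B4 A#3 G3 D#4

E5 gives D#5
C5 gives B4
B3 gives A#3
Ab3 gives G3
E4 gives D#4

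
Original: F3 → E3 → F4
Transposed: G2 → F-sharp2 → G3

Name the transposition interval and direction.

From F3 to G2 is 7 letter names — a seventh of some quality.
G2 to F3 is 10 semitones, which makes it a minor seventh; the second version is lower, so the direction is down.
Checking another pair — F4 → G3 — gives the same interval.

down a minor seventh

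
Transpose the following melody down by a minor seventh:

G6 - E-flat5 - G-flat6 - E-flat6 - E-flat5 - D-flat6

A5 F4 Ab5 F5 F4 Eb5

G6: a seventh down reaches A, and 10 semitones makes it A5.
Eb5 down a minor seventh is F4.
A minor seventh down from Gb6 gives Ab5.
Eb6: a seventh down reaches F, and 10 semitones makes it F5.
Eb5: a seventh down reaches F, and 10 semitones makes it F4.
A minor seventh down from Db6 gives Eb5.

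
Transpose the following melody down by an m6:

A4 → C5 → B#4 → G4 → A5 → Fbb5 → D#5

A4 down a minor sixth is C#4.
C5: a sixth down reaches E, and 8 semitones makes it E4.
A minor sixth down from B#4 gives D##4.
G4 down a minor sixth is B3.
A5: a sixth down reaches C, and 8 semitones makes it C#5.
Fbb5: a sixth down reaches A, and 8 semitones makes it Abb4.
D#5: a sixth down reaches F, and 8 semitones makes it F##4.

C#4 E4 D##4 B3 C#5 Abb4 F##4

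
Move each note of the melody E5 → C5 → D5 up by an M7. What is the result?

D#6 B5 C#6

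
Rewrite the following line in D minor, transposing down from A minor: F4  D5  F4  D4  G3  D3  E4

Bb3 G4 Bb3 G3 C3 G2 A3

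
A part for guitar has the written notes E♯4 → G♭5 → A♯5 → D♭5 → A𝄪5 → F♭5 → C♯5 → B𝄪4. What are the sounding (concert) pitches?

Written C4 on the guitar sounds as C3, a perfect octave lower; apply that shift to every note.
E#4 gives E#3
Gb5 gives Gb4
A#5 gives A#4
Db5 gives Db4
A##5 gives A##4
Fb5 gives Fb4
C#5 gives C#4
B##4 gives B##3

E#3 Gb4 A#4 Db4 A##4 Fb4 C#4 B##3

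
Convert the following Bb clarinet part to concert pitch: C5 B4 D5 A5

Bb4 A4 C5 G5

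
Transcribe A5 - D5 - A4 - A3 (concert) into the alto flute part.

D6 G5 D5 D4

The alto flute sounds a perfect fourth below written, so the written part must be a perfect fourth above concert — transpose each note up.
A5 gives D6
D5 gives G5
A4 gives D5
A3 gives D4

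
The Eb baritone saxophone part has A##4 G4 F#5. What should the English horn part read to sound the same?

G##3 F3 E4

First find concert pitch: the Eb baritone saxophone sounds a major thirteenth below written, so A##4 G4 F#5 sounds C##3 Bb2 A3.
Then write for English horn: it sounds a perfect fifth below written, so the part must be a perfect fifth above concert.
C##3 → G##3
Bb2 → F3
A3 → E4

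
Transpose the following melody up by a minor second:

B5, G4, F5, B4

C6 Ab4 Gb5 C5

B5: a second up reaches C, and 1 semitone makes it C6.
A minor second up from G4 gives Ab4.
A minor second up from F5 gives Gb5.
B4: a second up reaches C, and 1 semitone makes it C5.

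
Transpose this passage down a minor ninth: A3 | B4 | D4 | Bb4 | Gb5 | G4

A minor ninth down from A3 gives G#2.
B4 down a minor ninth is A#3.
A minor ninth down from D4 gives C#3.
A minor ninth down from Bb4 gives A3.
Gb5 down a minor ninth is F4.
A minor ninth down from G4 gives F#3.

G#2 A#3 C#3 A3 F4 F#3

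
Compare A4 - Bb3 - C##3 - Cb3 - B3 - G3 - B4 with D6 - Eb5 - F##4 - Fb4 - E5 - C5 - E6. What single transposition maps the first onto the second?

up a perfect eleventh

From A4 to D6 is 11 letter names — an eleventh of some quality.
A4 to D6 is 17 semitones, which makes it a perfect eleventh; the second version is higher, so the direction is up.
Checking another pair — B4 → E6 — gives the same interval.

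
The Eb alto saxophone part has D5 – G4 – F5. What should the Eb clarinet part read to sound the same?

First find concert pitch: the Eb alto saxophone sounds a major sixth below written, so D5 G4 F5 sounds F4 Bb3 Ab4.
Then write for Eb clarinet: it sounds a minor third above written, so the part must be a minor third below concert.
F4 → D4
Bb3 → G3
Ab4 → F4

D4 G3 F4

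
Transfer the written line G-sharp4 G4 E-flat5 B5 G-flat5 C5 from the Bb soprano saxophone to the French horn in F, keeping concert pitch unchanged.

C#5 C5 Ab5 E6 Cb6 F5

First find concert pitch: the Bb soprano saxophone sounds a major second below written, so G-sharp4 G4 E-flat5 B5 G-flat5 C5 sounds F#4 F4 Db5 A5 Fb5 Bb4.
Then write for French horn in F: it sounds a perfect fifth below written, so the part must be a perfect fifth above concert.
F#4 → C#5
F4 → C5
Db5 → Ab5
A5 → E6
Fb5 → Cb6
Bb4 → F5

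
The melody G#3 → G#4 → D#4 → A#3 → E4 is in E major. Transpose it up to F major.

A3 A4 E4 B3 F4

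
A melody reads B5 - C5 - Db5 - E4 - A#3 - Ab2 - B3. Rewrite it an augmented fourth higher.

E#6 F#5 G5 A#4 D##4 D3 E#4

An augmented fourth up from B5 gives E#6.
C5: a fourth up reaches F, and 6 semitones makes it F#5.
Db5 up an augmented fourth is G5.
E4: a fourth up reaches A, and 6 semitones makes it A#4.
A#3: a fourth up reaches D, and 6 semitones makes it D##4.
Ab2: a fourth up reaches D, and 6 semitones makes it D3.
B3 up an augmented fourth is E#4.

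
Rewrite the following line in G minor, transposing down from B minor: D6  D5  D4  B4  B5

Bb5 Bb4 Bb3 G4 G5

From B down to G is a major third; apply that to each pitch.
D6 -> Bb5
D5 -> Bb4
D4 -> Bb3
B4 -> G4
B5 -> G5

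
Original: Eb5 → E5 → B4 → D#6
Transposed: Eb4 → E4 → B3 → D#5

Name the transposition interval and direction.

Take the first pair: Eb5 → Eb4. E to E spans 8 letter names, so the interval is some kind of octave.
Eb4 to Eb5 is 12 semitones, which makes it a perfect octave; the second version is lower, so the direction is down.
Checking another pair — D#6 → D#5 — gives the same interval.

down a perfect octave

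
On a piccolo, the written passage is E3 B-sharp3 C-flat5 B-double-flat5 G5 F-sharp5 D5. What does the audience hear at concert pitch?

E4 B#4 Cb6 Bbb6 G6 F#6 D6

The piccolo sounds a perfect octave above written, so transpose each written note up a perfect octave.
E3 to E4
B#3 to B#4
Cb5 to Cb6
Bbb5 to Bbb6
G5 to G6
F#5 to F#6
D5 to D6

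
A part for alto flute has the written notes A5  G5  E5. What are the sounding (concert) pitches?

E5 D5 B4

Written C4 on the alto flute sounds as G3, a perfect fourth lower; apply that shift to every note.
A5 -> E5
G5 -> D5
E5 -> B4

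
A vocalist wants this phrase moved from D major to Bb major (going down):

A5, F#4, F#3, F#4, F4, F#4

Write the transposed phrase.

D major to Bb major down is a major third, so every note moves down by that interval.
A5 → F5
F#4 → D4
F#3 → D3
F#4 → D4
F4 → Db4
F#4 → D4

F5 D4 D3 D4 Db4 D4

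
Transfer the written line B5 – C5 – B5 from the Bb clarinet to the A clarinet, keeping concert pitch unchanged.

First find concert pitch: the Bb clarinet sounds a major second below written, so B5 C5 B5 sounds A5 Bb4 A5.
Then write for A clarinet: it sounds a minor third below written, so the part must be a minor third above concert.
A5 → C6
Bb4 → Db5
A5 → C6

C6 Db5 C6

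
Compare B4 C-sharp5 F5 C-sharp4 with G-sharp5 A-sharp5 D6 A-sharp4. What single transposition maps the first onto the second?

up a major sixth

From B4 to G#5 is 6 letter names — a sixth of some quality.
B4 to G#5 is 9 semitones, which makes it a major sixth; the second version is higher, so the direction is up.
Checking another pair — C#4 → A#4 — gives the same interval.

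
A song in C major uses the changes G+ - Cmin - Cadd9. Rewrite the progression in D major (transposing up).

C major up to D major is a major second; each chord root moves by that interval while the quality stays the same.
G+: root G up a major second → A, giving A+.
Cmin: root C up a major second → D, giving Dmin.
Cadd9: root C up a major second → D, giving Dadd9.

A+ Dmin Dadd9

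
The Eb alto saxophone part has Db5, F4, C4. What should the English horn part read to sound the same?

Cb5 Eb4 Bb3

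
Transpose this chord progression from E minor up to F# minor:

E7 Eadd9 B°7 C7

E minor up to F# minor is a major second; each chord root moves by that interval while the quality stays the same.
E7: root E up a major second → F#, giving F#7.
Eadd9: root E up a major second → F#, giving F#add9.
B°7: root B up a major second → C#, giving C#°7.
C7: root C up a major second → D, giving D7.

F#7 F#add9 C#°7 D7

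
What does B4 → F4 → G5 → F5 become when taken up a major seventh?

B4 up a major seventh is A#5.
A major seventh up from F4 gives E5.
G5 up a major seventh is F#6.
A major seventh up from F5 gives E6.

A#5 E5 F#6 E6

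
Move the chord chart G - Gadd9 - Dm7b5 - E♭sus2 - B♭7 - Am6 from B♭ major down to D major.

B Badd9 F#m7b5 Gsus2 D7 C#m6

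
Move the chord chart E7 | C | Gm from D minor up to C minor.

D minor up to C minor is a minor seventh; each chord root moves by that interval while the quality stays the same.
E7: root E up a minor seventh → D, giving D7.
C: root C up a minor seventh → Bb, giving Bb.
Gm: root G up a minor seventh → F, giving Fm.

D7 Bb Fm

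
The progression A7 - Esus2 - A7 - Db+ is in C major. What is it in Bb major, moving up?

G7 Dsus2 G7 Cb+

C major up to Bb major is a minor seventh; each chord root moves by that interval while the quality stays the same.
A7: root A up a minor seventh → G, giving G7.
Esus2: root E up a minor seventh → D, giving Dsus2.
A7: root A up a minor seventh → G, giving G7.
Db+: root Db up a minor seventh → Cb, giving Cb+.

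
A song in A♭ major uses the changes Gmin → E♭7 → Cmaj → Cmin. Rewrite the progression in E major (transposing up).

D#min B7 G#maj G#min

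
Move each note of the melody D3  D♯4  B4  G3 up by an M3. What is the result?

D3 → F#3
D#4 → F##4
B4 → D#5
G3 → B3

F#3 F##4 D#5 B3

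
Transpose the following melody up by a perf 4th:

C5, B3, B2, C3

F5 E4 E3 F3

C5 gives F5
B3 gives E4
B2 gives E3
C3 gives F3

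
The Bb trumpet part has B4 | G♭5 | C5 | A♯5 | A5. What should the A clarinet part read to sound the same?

First find concert pitch: the Bb trumpet sounds a major second below written, so B4 G♭5 C5 A♯5 A5 sounds A4 Fb5 Bb4 G#5 G5.
Then write for A clarinet: it sounds a minor third below written, so the part must be a minor third above concert.
A4 → C5
Fb5 → Abb5
Bb4 → Db5
G#5 → B5
G5 → Bb5

C5 Abb5 Db5 B5 Bb5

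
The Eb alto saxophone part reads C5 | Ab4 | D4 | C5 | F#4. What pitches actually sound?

Eb4 Cb4 F3 Eb4 A3

The Eb alto saxophone sounds a major sixth below written, so transpose each written note down a major sixth.
C5 to Eb4
Ab4 to Cb4
D4 to F3
C5 to Eb4
F#4 to A3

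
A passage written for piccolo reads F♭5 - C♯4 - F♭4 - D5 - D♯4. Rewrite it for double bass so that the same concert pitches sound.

First find concert pitch: the piccolo sounds a perfect octave above written, so F♭5 C♯4 F♭4 D5 D♯4 sounds Fb6 C#5 Fb5 D6 D#5.
Then write for double bass: it sounds a perfect octave below written, so the part must be a perfect octave above concert.
Fb6 → Fb7
C#5 → C#6
Fb5 → Fb6
D6 → D7
D#5 → D#6

Fb7 C#6 Fb6 D7 D#6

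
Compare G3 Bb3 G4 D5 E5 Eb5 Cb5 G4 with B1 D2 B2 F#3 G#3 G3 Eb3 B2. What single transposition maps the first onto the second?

down a minor thirteenth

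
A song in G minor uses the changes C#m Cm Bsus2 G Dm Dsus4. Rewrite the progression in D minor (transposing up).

G minor up to D minor is a perfect fifth; each chord root moves by that interval while the quality stays the same.
C#m: root C# up a perfect fifth → G#, giving G#m.
Cm: root C up a perfect fifth → G, giving Gm.
Bsus2: root B up a perfect fifth → F#, giving F#sus2.
G: root G up a perfect fifth → D, giving D.
Dm: root D up a perfect fifth → A, giving Am.
Dsus4: root D up a perfect fifth → A, giving Asus4.

G#m Gm F#sus2 D Am Asus4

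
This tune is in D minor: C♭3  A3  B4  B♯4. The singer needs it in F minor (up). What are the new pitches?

Ebb3 C4 D5 D#5

From D up to F is a minor third; apply that to each pitch.
Cb3 → Ebb3
A3 → C4
B4 → D5
B#4 → D#5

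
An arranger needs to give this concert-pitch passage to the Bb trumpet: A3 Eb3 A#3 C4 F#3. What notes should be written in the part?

B3 F3 B#3 D4 G#3

Written C4 sounds as Bb3 on the Bb trumpet, so concert pitches are written a major second up.
A3 becomes B3
Eb3 becomes F3
A#3 becomes B#3
C4 becomes D4
F#3 becomes G#3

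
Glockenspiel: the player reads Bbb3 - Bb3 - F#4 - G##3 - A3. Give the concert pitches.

Bbb5 Bb5 F#6 G##5 A5

Written C4 on the glockenspiel sounds as C6, a perfect fifteenth higher; apply that shift to every note.
Bbb3 → Bbb5
Bb3 → Bb5
F#4 → F#6
G##3 → G##5
A3 → A5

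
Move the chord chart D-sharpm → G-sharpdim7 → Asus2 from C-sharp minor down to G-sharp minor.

A#m D#dim7 Esus2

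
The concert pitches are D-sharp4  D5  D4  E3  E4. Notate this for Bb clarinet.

E#4 E5 E4 F#3 F#4

The Bb clarinet sounds a major second below written, so the written part must be a major second above concert — transpose each note up.
D#4 becomes E#4
D5 becomes E5
D4 becomes E4
E3 becomes F#3
E4 becomes F#4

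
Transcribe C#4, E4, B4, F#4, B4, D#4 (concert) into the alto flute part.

F#4 A4 E5 B4 E5 G#4

The alto flute sounds a perfect fourth below written, so the written part must be a perfect fourth above concert — transpose each note up.
C#4 gives F#4
E4 gives A4
B4 gives E5
F#4 gives B4
B4 gives E5
D#4 gives G#4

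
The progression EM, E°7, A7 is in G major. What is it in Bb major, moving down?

GM G°7 C7

G major down to Bb major is a major sixth; each chord root moves by that interval while the quality stays the same.
EM: root E down a major sixth → G, giving GM.
E°7: root E down a major sixth → G, giving G°7.
A7: root A down a major sixth → C, giving C7.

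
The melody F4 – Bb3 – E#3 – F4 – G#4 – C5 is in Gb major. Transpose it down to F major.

Gb major to F major down is a minor second, so every note moves down by that interval.
F4 → E4
Bb3 → A3
E#3 → D##3
F4 → E4
G#4 → F##4
C5 → B4

E4 A3 D##3 E4 F##4 B4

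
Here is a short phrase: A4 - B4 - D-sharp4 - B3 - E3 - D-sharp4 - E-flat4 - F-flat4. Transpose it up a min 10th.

A4: a tenth up reaches C, and 15 semitones makes it C6.
A minor tenth up from B4 gives D6.
D#4: a tenth up reaches F, and 15 semitones makes it F#5.
B3 up a minor tenth is D5.
A minor tenth up from E3 gives G4.
D#4 up a minor tenth is F#5.
Eb4 up a minor tenth is Gb5.
Fb4 up a minor tenth is Abb5.

C6 D6 F#5 D5 G4 F#5 Gb5 Abb5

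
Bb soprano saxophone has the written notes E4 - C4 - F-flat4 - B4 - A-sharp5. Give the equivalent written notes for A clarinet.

First find concert pitch: the Bb soprano saxophone sounds a major second below written, so E4 C4 F-flat4 B4 A-sharp5 sounds D4 Bb3 Ebb4 A4 G#5.
Then write for A clarinet: it sounds a minor third below written, so the part must be a minor third above concert.
D4 → F4
Bb3 → Db4
Ebb4 → Gbb4
A4 → C5
G#5 → B5

F4 Db4 Gbb4 C5 B5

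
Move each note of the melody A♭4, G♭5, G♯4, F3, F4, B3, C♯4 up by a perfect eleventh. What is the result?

Db6 Cb7 C#6 Bb4 Bb5 E5 F#5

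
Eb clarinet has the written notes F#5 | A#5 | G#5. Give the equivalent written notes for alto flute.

D6 F#6 E6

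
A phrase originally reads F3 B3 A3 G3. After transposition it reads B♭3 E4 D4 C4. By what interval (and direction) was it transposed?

up a perfect fourth

From F3 to Bb3 is 4 letter names — a fourth of some quality.
F3 to Bb3 is 5 semitones, which makes it a perfect fourth; the second version is higher, so the direction is up.
Checking another pair — G3 → C4 — gives the same interval.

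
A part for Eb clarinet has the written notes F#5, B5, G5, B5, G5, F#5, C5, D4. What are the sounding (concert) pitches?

Written C4 on the Eb clarinet sounds as Eb4, a minor third higher; apply that shift to every note.
F#5 becomes A5
B5 becomes D6
G5 becomes Bb5
B5 becomes D6
G5 becomes Bb5
F#5 becomes A5
C5 becomes Eb5
D4 becomes F4

A5 D6 Bb5 D6 Bb5 A5 Eb5 F4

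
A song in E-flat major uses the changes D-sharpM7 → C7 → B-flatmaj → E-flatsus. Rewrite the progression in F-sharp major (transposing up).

E##M7 D#7 C#maj F#sus

E-flat major up to F-sharp major is an augmented second; each chord root moves by that interval while the quality stays the same.
D-sharpM7: root D-sharp up an augmented second → E##, giving E##M7.
C7: root C up an augmented second → D#, giving D#7.
B-flatmaj: root B-flat up an augmented second → C#, giving C#maj.
E-flatsus: root E-flat up an augmented second → F#, giving F#sus.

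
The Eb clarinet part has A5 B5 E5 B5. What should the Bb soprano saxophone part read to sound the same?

D6 E6 A5 E6

First find concert pitch: the Eb clarinet sounds a minor third above written, so A5 B5 E5 B5 sounds C6 D6 G5 D6.
Then write for Bb soprano saxophone: it sounds a major second below written, so the part must be a major second above concert.
C6 → D6
D6 → E6
G5 → A5
D6 → E6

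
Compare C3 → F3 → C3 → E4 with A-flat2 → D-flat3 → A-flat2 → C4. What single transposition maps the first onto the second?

down a major third

Take the first pair: C3 → Ab2. C to A spans 3 letter names, so the interval is some kind of third.
Ab2 to C3 is 4 semitones, which makes it a major third; the second version is lower, so the direction is down.
Checking another pair — E4 → C4 — gives the same interval.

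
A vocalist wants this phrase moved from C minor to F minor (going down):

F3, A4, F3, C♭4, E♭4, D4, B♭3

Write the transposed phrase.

C minor to F minor down is a perfect fifth, so every note moves down by that interval.
F3 becomes Bb2
A4 becomes D4
F3 becomes Bb2
Cb4 becomes Fb3
Eb4 becomes Ab3
D4 becomes G3
Bb3 becomes Eb3

Bb2 D4 Bb2 Fb3 Ab3 G3 Eb3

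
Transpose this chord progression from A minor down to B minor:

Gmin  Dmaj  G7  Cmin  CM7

Amin Emaj A7 Dmin DM7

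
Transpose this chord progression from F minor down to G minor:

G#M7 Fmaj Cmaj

A#M7 Gmaj Dmaj

F minor down to G minor is a minor seventh; each chord root moves by that interval while the quality stays the same.
G#M7: root G# down a minor seventh → A#, giving A#M7.
Fmaj: root F down a minor seventh → G, giving Gmaj.
Cmaj: root C down a minor seventh → D, giving Dmaj.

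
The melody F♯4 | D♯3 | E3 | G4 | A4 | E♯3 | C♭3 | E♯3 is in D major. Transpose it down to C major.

E4 C#3 D3 F4 G4 D#3 Bbb2 D#3

D major to C major down is a major second, so every note moves down by that interval.
F#4 gives E4
D#3 gives C#3
E3 gives D3
G4 gives F4
A4 gives G4
E#3 gives D#3
Cb3 gives Bbb2
E#3 gives D#3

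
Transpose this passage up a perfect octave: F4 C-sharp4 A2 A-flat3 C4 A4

F5 C#5 A3 Ab4 C5 A5

A perfect octave up from F4 gives F5.
C#4: an octave up reaches C, and 12 semitones makes it C#5.
A perfect octave up from A2 gives A3.
Ab3 up a perfect octave is Ab4.
C4: an octave up reaches C, and 12 semitones makes it C5.
A perfect octave up from A4 gives A5.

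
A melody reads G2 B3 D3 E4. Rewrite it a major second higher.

G2: a second up reaches A, and 2 semitones makes it A2.
B3: a second up reaches C, and 2 semitones makes it C#4.
D3: a second up reaches E, and 2 semitones makes it E3.
E4: a second up reaches F, and 2 semitones makes it F#4.

A2 C#4 E3 F#4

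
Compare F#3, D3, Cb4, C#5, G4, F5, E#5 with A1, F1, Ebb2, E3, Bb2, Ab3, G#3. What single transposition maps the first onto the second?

down a major thirteenth

Take the first pair: F#3 → A1. F to A spans 13 letter names, so the interval is some kind of thirteenth.
A1 to F#3 is 21 semitones, which makes it a major thirteenth; the second version is lower, so the direction is down.
Checking another pair — E#5 → G#3 — gives the same interval.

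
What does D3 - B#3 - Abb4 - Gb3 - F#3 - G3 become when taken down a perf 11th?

D3 → A1
B#3 → F##2
Abb4 → Ebb3
Gb3 → Db2
F#3 → C#2
G3 → D2

A1 F##2 Ebb3 Db2 C#2 D2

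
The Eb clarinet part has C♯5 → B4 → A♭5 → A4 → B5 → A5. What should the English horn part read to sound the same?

First find concert pitch: the Eb clarinet sounds a minor third above written, so C♯5 B4 A♭5 A4 B5 A5 sounds E5 D5 Cb6 C5 D6 C6.
Then write for English horn: it sounds a perfect fifth below written, so the part must be a perfect fifth above concert.
E5 → B5
D5 → A5
Cb6 → Gb6
C5 → G5
D6 → A6
C6 → G6

B5 A5 Gb6 G5 A6 G6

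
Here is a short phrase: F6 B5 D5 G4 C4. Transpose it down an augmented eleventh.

Cb5 F4 Ab3 Db3 Gb2

F6 down an augmented eleventh is Cb5.
B5: an eleventh down reaches F, and 18 semitones makes it F4.
D5 down an augmented eleventh is Ab3.
G4 down an augmented eleventh is Db3.
C4: an eleventh down reaches G, and 18 semitones makes it Gb2.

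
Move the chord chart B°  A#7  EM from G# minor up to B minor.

G# minor up to B minor is a minor third; each chord root moves by that interval while the quality stays the same.
B°: root B up a minor third → D, giving D°.
A#7: root A# up a minor third → C#, giving C#7.
EM: root E up a minor third → G, giving GM.

D° C#7 GM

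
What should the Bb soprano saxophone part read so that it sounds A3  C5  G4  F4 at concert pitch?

B3 D5 A4 G4

The Bb soprano saxophone sounds a major second below written, so the written part must be a major second above concert — transpose each note up.
A3 becomes B3
C5 becomes D5
G4 becomes A4
F4 becomes G4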